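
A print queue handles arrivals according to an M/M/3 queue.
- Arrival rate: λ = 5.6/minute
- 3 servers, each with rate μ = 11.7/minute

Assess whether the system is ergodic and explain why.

Stability requires ρ = λ/(cμ) < 1
ρ = 5.6/(3 × 11.7) = 5.6/35.10 = 0.1595
Since 0.1595 < 1, the system is STABLE.
The servers are busy 15.95% of the time.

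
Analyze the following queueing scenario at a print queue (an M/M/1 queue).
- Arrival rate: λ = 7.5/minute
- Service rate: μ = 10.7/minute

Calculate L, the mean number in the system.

ρ = λ/μ = 7.5/10.7 = 0.7009
For M/M/1: L = λ/(μ-λ)
L = 7.5/(10.7-7.5) = 7.5/3.20
L = 2.3438 jobs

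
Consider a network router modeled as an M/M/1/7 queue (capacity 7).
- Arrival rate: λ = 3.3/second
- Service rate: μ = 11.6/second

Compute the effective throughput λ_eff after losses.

ρ = λ/μ = 3.3/11.6 = 0.284483
P₀ = (1-ρ)/(1-ρ^(K+1)) = (1-0.284483)/(1-0.284483^8) = 0.7155/1.0000 = 0.7155
P_K = P₀×ρ^K = 0.7155 × 0.284483^7 = 0.7155 × 0.0001508 = 0.0001079
λ_eff = λ(1-P_K) = 3.3 × (1 - 0.0001079) = 3.3 × 0.99989 = 3.2996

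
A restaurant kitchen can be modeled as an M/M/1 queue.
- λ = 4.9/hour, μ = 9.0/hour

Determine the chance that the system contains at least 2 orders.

ρ = λ/μ = 4.9/9.0 = 0.5444
P(N ≥ n) = ρⁿ
P(N ≥ 2) = 0.5444^2
P(N ≥ 2) = 0.2964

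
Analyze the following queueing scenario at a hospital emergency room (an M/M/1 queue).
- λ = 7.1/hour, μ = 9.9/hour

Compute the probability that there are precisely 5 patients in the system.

ρ = λ/μ = 7.1/9.9 = 0.7172
P(n) = (1-ρ)ρⁿ
P(5) = (1-0.7172) × 0.7172^5
P(5) = 0.28280 × 0.18976
P(5) = 0.05366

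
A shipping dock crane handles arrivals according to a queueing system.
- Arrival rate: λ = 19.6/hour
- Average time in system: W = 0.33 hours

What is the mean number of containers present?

Little's Law: L = λW
L = 19.6 × 0.33 = 6.4680 containers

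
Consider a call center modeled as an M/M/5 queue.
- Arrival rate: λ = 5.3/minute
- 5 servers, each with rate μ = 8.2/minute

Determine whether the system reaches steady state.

Stability requires ρ = λ/(cμ) < 1
ρ = 5.3/(5 × 8.2) = 5.3/41.00 = 0.1293
Since 0.1293 < 1, the system is STABLE.
The servers are busy 12.93% of the time.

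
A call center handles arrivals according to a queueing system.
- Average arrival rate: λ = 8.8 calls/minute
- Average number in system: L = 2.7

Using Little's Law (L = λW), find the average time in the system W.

Little's Law: L = λW, so W = L/λ
W = 2.7/8.8 = 0.3068 minutes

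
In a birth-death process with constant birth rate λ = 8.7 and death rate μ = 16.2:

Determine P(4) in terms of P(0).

For constant rates: P(n)/P(0) = (λ/μ)^n
P(4)/P(0) = (8.7/16.2)^4 = 0.53704^4 = 0.08318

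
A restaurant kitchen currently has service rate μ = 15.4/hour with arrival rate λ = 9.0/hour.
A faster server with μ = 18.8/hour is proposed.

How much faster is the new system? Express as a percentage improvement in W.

System 1: ρ₁ = 9.0/15.4 = 0.5844, W₁ = 1/(15.4-9.0) = 0.15625
System 2: ρ₂ = 9.0/18.8 = 0.4787, W₂ = 1/(18.8-9.0) = 0.10204
Improvement: (W₁-W₂)/W₁ = (0.15625-0.10204)/0.15625 = 34.69%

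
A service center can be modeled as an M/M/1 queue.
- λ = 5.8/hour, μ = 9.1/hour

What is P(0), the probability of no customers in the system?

ρ = λ/μ = 5.8/9.1 = 0.6374
P(0) = 1 - ρ = 1 - 0.6374 = 0.3626
The server is idle 36.26% of the time.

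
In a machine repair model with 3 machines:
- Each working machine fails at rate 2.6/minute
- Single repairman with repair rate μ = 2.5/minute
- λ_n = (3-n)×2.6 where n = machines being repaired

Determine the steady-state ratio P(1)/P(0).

P(1)/P(0) = ∏_{i=0}^{1-1} λ_i/μ_{i+1}
= (3-0)×2.6/2.5
= 3.1200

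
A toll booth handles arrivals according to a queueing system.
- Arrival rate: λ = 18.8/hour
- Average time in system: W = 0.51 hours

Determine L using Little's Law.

Little's Law: L = λW
L = 18.8 × 0.51 = 9.5880 vehicles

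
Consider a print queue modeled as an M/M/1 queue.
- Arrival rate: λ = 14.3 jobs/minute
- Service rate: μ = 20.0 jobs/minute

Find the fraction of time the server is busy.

Server utilization: ρ = λ/μ
ρ = 14.3/20.0 = 0.7150
The server is busy 71.50% of the time.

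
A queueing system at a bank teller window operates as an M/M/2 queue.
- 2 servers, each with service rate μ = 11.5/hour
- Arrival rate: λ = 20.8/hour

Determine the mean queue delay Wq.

Traffic intensity: ρ = λ/(cμ) = 20.8/(2×11.5) = 0.9043
Since ρ = 0.9043 < 1, system is stable.
Offered load a = λ/μ = cρ = 20.8/11.5 = 1.8087
P₀ = [ Σₙ₌₀^1 aⁿ/n! + a^2/(2!(1-ρ)) ]⁻¹
Σ = a^0/0! + a^1/1! = 1.0000 + 1.8087 = 2.8087
a^2/(2!(1-ρ)) = 3.27138/(2 × 0.0956522) = 17.1004
P₀ = 1/(2.8087 + 17.1004) = 0.05023
Lq = P₀·a^2·ρ / (2!(1-ρ)²) = 0.0502283 × 3.27138 × 0.904348 / (2 × 0.00914934) = 8.1207
Wq = Lq/λ = 8.1207/20.8 = 0.3904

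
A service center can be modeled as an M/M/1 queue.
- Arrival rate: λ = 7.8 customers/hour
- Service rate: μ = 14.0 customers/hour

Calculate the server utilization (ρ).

Server utilization: ρ = λ/μ
ρ = 7.8/14.0 = 0.5571
The server is busy 55.71% of the time.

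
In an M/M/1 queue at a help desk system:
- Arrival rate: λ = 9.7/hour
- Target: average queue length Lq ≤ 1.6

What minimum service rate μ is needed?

For M/M/1: Lq = λ²/(μ(μ-λ))
Need Lq ≤ 1.6, i.e. μ(μ-λ) ≥ λ²/1.6
μ² - 9.7μ - 94.09/1.6 ≥ 0  →  μ² - 9.7μ - 58.80625 ≥ 0
Quadratic formula (positive root): μ = [λ + √(λ² + 4×58.80625)]/2
Discriminant: 94.09 + 4×58.80625 = 329.3150, √329.3150 = 18.1470
μ ≥ (9.7 + 18.1470)/2 = 13.9235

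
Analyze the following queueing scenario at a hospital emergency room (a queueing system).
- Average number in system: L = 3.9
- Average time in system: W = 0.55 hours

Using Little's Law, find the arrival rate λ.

Little's Law: L = λW, so λ = L/W
λ = 3.9/0.55 = 7.0909 patients/hour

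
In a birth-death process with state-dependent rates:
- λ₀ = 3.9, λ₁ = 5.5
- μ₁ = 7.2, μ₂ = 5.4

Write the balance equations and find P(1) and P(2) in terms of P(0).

Balance equations:
State 0: λ₀P₀ = μ₁P₁ → P₁ = (λ₀/μ₁)P₀ = (3.9/7.2)P₀ = 0.5417P₀
State 1: P₂ = (λ₀λ₁)/(μ₁μ₂)P₀ = (3.9×5.5)/(7.2×5.4)P₀ = 0.5517P₀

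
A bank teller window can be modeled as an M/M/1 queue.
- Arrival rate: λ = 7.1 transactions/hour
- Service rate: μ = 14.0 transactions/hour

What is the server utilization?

Server utilization: ρ = λ/μ
ρ = 7.1/14.0 = 0.5071
The server is busy 50.71% of the time.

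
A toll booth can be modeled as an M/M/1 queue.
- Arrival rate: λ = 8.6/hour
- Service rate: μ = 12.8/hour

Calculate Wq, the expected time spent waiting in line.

First, compute utilization: ρ = λ/μ = 8.6/12.8 = 0.6719
For M/M/1: Wq = λ/(μ(μ-λ))
Wq = 8.6/(12.8 × (12.8-8.6))
Wq = 8.6/(12.8 × 4.20)
Wq = 0.1600 hours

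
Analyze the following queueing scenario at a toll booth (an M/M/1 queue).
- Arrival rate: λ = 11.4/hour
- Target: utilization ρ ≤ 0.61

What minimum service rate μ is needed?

ρ = λ/μ, so μ = λ/ρ
μ ≥ 11.4/0.61 = 18.6885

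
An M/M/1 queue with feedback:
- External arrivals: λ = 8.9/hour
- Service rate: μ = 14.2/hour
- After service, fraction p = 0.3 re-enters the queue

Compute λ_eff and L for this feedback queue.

Effective arrival rate: λ_eff = λ/(1-p) = 8.9/(1-0.3) = 8.9/0.70 = 12.714286
ρ = λ_eff/μ = 12.714286/14.2 = 0.895372
L = ρ/(1-ρ) = 0.895372/(1-0.895372) = 8.5577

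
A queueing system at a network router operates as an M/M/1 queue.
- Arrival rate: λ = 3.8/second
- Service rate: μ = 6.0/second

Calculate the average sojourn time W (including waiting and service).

First, compute utilization: ρ = λ/μ = 3.8/6.0 = 0.6333
For M/M/1: W = 1/(μ-λ)
W = 1/(6.0-3.8) = 1/2.20
W = 0.4545 seconds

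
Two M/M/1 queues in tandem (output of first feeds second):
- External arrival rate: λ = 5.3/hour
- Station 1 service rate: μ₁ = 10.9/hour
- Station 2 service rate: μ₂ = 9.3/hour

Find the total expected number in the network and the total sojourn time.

By Jackson's theorem, each station behaves as independent M/M/1.
Station 1: ρ₁ = 5.3/10.9 = 0.4862, L₁ = ρ₁/(1-ρ₁) = λ/(μ₁-λ) = 5.3/5.60 = 0.9464
Station 2: ρ₂ = 5.3/9.3 = 0.5699, L₂ = ρ₂/(1-ρ₂) = λ/(μ₂-λ) = 5.3/4.00 = 1.3250
Total: L = L₁ + L₂ = 0.9464 + 1.3250 = 2.2714
W = L/λ = 2.2714/5.3 = 0.4286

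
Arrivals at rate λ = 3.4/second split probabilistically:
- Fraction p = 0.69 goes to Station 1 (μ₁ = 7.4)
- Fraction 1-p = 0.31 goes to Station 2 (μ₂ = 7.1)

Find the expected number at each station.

Effective rates: λ₁ = 3.4×0.69 = 2.346, λ₂ = 3.4×0.31 = 1.054
Station 1: ρ₁ = 2.346/7.4 = 0.31703, L₁ = ρ₁/(1-ρ₁) = 0.31703/(1-0.31703) = 0.4642
Station 2: ρ₂ = 1.054/7.1 = 0.14845, L₂ = ρ₂/(1-ρ₂) = 0.14845/(1-0.14845) = 0.1743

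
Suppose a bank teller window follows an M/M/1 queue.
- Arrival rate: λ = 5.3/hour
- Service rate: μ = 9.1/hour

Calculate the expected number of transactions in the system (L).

ρ = λ/μ = 5.3/9.1 = 0.5824
For M/M/1: L = λ/(μ-λ)
L = 5.3/(9.1-5.3) = 5.3/3.80
L = 1.3947 transactions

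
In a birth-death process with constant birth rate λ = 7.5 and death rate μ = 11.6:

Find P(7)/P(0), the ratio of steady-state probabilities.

For constant rates: P(n)/P(0) = (λ/μ)^n
P(7)/P(0) = (7.5/11.6)^7 = 0.64655^7 = 0.04723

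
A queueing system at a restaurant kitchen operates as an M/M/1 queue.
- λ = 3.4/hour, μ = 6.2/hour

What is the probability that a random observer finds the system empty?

ρ = λ/μ = 3.4/6.2 = 0.5484
P(0) = 1 - ρ = 1 - 0.5484 = 0.4516
The server is idle 45.16% of the time.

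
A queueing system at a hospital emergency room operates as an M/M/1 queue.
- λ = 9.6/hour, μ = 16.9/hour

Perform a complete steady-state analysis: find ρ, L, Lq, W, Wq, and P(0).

Step 1: ρ = λ/μ = 9.6/16.9 = 0.5680
Step 2: L = λ/(μ-λ) = 9.6/7.30 = 1.3151
Step 3: Lq = λ²/(μ(μ-λ)) = 92.16/(16.9×7.30) = 0.7470
Step 4: W = 1/(μ-λ) = 1/7.30 = 0.13699
Step 5: Wq = λ/(μ(μ-λ)) = 9.6/(16.9×7.30) = 0.07781
Step 6: P(0) = 1-ρ = 0.4320
Verify: L = λW = 9.6×0.13699 = 1.3151 ✔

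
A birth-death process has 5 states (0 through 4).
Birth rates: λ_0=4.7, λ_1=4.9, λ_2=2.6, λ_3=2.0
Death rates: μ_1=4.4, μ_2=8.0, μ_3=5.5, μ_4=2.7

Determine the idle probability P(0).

Ratios P(n)/P(0) = (λ₀···λₙ₋₁)/(μ₁···μₙ):
P(1)/P(0) = (4.7)/(4.4) = 1.06818
P(2)/P(0) = (4.7×4.9)/(4.4×8.0) = 0.654261
P(3)/P(0) = (4.7×4.9×2.6)/(4.4×8.0×5.5) = 0.309287
P(4)/P(0) = (4.7×4.9×2.6×2.0)/(4.4×8.0×5.5×2.7) = 0.229102

Normalization: ∑ P(n) = 1
P(0) × (1.00000 + 1.06818 + 0.654261 + 0.309287 + 0.229102) = 1
P(0) × 3.2608 = 1
P(0) = 1/3.2608 = 0.3067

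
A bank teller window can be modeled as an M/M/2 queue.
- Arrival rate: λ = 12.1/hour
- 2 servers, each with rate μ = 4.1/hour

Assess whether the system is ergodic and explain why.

Stability requires ρ = λ/(cμ) < 1
ρ = 12.1/(2 × 4.1) = 12.1/8.20 = 1.4756
Since 1.4756 ≥ 1, the system is UNSTABLE.
Need c > λ/μ = 12.1/4.1 = 2.95.
Minimum servers needed: c = 3.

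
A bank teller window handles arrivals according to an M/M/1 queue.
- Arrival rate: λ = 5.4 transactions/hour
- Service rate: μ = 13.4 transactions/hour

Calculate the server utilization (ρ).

Server utilization: ρ = λ/μ
ρ = 5.4/13.4 = 0.4030
The server is busy 40.30% of the time.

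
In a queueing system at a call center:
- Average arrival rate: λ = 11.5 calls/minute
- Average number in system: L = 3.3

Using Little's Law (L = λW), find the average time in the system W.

Little's Law: L = λW, so W = L/λ
W = 3.3/11.5 = 0.2870 minutes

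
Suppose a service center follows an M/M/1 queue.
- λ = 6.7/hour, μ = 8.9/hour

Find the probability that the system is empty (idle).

ρ = λ/μ = 6.7/8.9 = 0.7528
P(0) = 1 - ρ = 1 - 0.7528 = 0.2472
The server is idle 24.72% of the time.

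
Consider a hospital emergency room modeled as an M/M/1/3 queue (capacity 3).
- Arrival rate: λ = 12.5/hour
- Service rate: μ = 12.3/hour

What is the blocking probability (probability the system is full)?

ρ = λ/μ = 12.5/12.3 = 1.0163
P₀ = (1-ρ)/(1-ρ^(K+1)) = (1-1.0163)/(1-1.0163^4) = -0.01630/-0.06681 = 0.2440
P_K = P₀×ρ^K = 0.2440 × 1.0163^3 = 0.2440 × 1.0497 = 0.2561
Blocking probability = 25.61%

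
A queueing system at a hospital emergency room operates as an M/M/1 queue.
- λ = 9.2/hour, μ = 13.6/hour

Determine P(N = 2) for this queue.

ρ = λ/μ = 9.2/13.6 = 0.6765
P(n) = (1-ρ)ρⁿ
P(2) = (1-0.6765) × 0.6765^2
P(2) = 0.3235 × 0.4577
P(2) = 0.1481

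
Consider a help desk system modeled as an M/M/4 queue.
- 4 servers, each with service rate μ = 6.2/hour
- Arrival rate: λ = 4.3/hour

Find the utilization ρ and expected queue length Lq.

Traffic intensity: ρ = λ/(cμ) = 4.3/(4×6.2) = 0.1734
Since ρ = 0.1734 < 1, system is stable.
Offered load a = λ/μ = cρ = 4.3/6.2 = 0.6935
P₀ = [ Σₙ₌₀^3 aⁿ/n! + a^4/(4!(1-ρ)) ]⁻¹
Σ = a^0/0! + a^1/1! + a^2/2! + a^3/3! = 1.0000 + 0.69355 + 0.24050 + 0.055601 = 1.9897
a^4/(4!(1-ρ)) = 0.2314/(24 × 0.8266) = 0.01166
P₀ = 1/(1.9897 + 0.01166) = 0.4997
Lq = P₀·a^4·ρ / (4!(1-ρ)²) = 0.49967 × 0.23137 × 0.17339 / (24 × 0.68329) = 0.001222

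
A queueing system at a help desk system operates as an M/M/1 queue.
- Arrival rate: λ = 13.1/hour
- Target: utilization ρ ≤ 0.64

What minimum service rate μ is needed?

ρ = λ/μ, so μ = λ/ρ
μ ≥ 13.1/0.64 = 20.4688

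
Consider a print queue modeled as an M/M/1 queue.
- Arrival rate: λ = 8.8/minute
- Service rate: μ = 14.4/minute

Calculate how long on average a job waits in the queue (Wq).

First, compute utilization: ρ = λ/μ = 8.8/14.4 = 0.6111
For M/M/1: Wq = λ/(μ(μ-λ))
Wq = 8.8/(14.4 × (14.4-8.8))
Wq = 8.8/(14.4 × 5.60)
Wq = 0.1091 minutes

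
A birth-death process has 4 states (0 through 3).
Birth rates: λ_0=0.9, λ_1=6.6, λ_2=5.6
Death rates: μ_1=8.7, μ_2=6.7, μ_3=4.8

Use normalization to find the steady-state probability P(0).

Ratios P(n)/P(0) = (λ₀···λₙ₋₁)/(μ₁···μₙ):
P(1)/P(0) = (0.9)/(8.7) = 0.1034483
P(2)/P(0) = (0.9×6.6)/(8.7×6.7) = 0.1019043
P(3)/P(0) = (0.9×6.6×5.6)/(8.7×6.7×4.8) = 0.1188883

Normalization: ∑ P(n) = 1
P(0) × (1.000000 + 0.1034483 + 0.1019043 + 0.1188883) = 1
P(0) × 1.324241 = 1
P(0) = 1/1.324241 = 0.7551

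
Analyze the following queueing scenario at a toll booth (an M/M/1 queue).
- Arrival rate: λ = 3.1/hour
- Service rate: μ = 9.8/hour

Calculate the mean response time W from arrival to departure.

First, compute utilization: ρ = λ/μ = 3.1/9.8 = 0.3163
For M/M/1: W = 1/(μ-λ)
W = 1/(9.8-3.1) = 1/6.70
W = 0.1493 hours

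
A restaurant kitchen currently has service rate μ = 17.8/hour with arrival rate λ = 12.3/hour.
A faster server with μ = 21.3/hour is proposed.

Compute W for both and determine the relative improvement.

System 1: ρ₁ = 12.3/17.8 = 0.6910, W₁ = 1/(17.8-12.3) = 0.1818
System 2: ρ₂ = 12.3/21.3 = 0.5775, W₂ = 1/(21.3-12.3) = 0.1111
Improvement: (W₁-W₂)/W₁ = (0.1818-0.1111)/0.1818 = 38.89%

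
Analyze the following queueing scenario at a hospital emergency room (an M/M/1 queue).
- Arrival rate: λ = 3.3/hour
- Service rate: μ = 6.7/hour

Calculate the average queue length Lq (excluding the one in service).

ρ = λ/μ = 3.3/6.7 = 0.4925
For M/M/1: Lq = λ²/(μ(μ-λ))
Lq = 10.89/(6.7 × 3.40)
Lq = 0.4781 patients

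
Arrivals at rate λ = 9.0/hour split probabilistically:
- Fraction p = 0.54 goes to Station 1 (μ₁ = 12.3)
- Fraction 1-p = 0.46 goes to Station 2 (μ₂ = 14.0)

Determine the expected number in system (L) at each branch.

Effective rates: λ₁ = 9.0×0.54 = 4.86, λ₂ = 9.0×0.46 = 4.14
Station 1: ρ₁ = 4.86/12.3 = 0.3951, L₁ = ρ₁/(1-ρ₁) = 0.3951/(1-0.3951) = 0.6532
Station 2: ρ₂ = 4.14/14.0 = 0.29571, L₂ = ρ₂/(1-ρ₂) = 0.29571/(1-0.29571) = 0.4199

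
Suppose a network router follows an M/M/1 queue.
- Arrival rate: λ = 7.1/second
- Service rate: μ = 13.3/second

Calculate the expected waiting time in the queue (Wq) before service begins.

First, compute utilization: ρ = λ/μ = 7.1/13.3 = 0.5338
For M/M/1: Wq = λ/(μ(μ-λ))
Wq = 7.1/(13.3 × (13.3-7.1))
Wq = 7.1/(13.3 × 6.20)
Wq = 0.08610 seconds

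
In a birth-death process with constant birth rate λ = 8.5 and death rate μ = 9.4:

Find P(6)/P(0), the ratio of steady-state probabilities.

For constant rates: P(n)/P(0) = (λ/μ)^n
P(6)/P(0) = (8.5/9.4)^6 = 0.90426^6 = 0.5467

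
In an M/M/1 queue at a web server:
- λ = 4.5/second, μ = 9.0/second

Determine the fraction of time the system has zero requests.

ρ = λ/μ = 4.5/9.0 = 0.5000
P(0) = 1 - ρ = 1 - 0.5000 = 0.5000
The server is idle 50.00% of the time.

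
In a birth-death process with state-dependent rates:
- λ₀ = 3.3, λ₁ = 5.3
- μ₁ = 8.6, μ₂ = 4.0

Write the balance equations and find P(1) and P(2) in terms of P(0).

Balance equations:
State 0: λ₀P₀ = μ₁P₁ → P₁ = (λ₀/μ₁)P₀ = (3.3/8.6)P₀ = 0.3837P₀
State 1: P₂ = (λ₀λ₁)/(μ₁μ₂)P₀ = (3.3×5.3)/(8.6×4.0)P₀ = 0.5084P₀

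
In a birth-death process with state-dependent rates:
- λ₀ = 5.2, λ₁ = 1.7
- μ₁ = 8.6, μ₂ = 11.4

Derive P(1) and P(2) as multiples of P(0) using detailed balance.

Balance equations:
State 0: λ₀P₀ = μ₁P₁ → P₁ = (λ₀/μ₁)P₀ = (5.2/8.6)P₀ = 0.6047P₀
State 1: P₂ = (λ₀λ₁)/(μ₁μ₂)P₀ = (5.2×1.7)/(8.6×11.4)P₀ = 0.09017P₀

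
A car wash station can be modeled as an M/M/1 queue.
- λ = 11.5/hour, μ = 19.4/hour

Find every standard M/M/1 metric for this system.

Step 1: ρ = λ/μ = 11.5/19.4 = 0.5928
Step 2: L = λ/(μ-λ) = 11.5/7.90 = 1.4557
Step 3: Lq = λ²/(μ(μ-λ)) = 132.25/(19.4×7.90) = 0.8629
Step 4: W = 1/(μ-λ) = 1/7.90 = 0.12658
Step 5: Wq = λ/(μ(μ-λ)) = 11.5/(19.4×7.90) = 0.07504
Step 6: P(0) = 1-ρ = 0.4072
Verify: L = λW = 11.5×0.12658 = 1.4557 ✔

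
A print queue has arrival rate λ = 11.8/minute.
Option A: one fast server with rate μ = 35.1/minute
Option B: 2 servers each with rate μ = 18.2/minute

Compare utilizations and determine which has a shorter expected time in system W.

Option A: single server μ = 35.1 (M/M/1)
  ρ_A = 11.8/35.1 = 0.3362
  W_A = 1/(μ-λ) = 1/(35.1-11.8) = 1/23.30 = 0.04292

Option B: 2 servers μ = 18.2 (M/M/2)
  ρ_B = λ/(cμ) = 11.8/(2×18.2) = 0.3242
  Offered load a = λ/μ = cρ = 11.8/18.2 = 0.6484
  P₀ = [ Σₙ₌₀^1 aⁿ/n! + a^2/(2!(1-ρ)) ]⁻¹
  Σ = a^0/0! + a^1/1! = 1.0000 + 0.6484 = 1.6484
  a^2/(2!(1-ρ)) = 0.4204/(2 × 0.6758) = 0.3110
  P₀ = 1/(1.6484 + 0.3110) = 0.5104
  Lq = P₀·a^2·ρ / (2!(1-ρ)²) = 0.51037 × 0.42036 × 0.32418 / (2 × 0.45674) = 0.07614
  Wq_B = Lq/λ = 0.076136/11.8 = 0.006452
  W_B = Wq_B + 1/μ = 0.006452 + 0.05495 = 0.06140

Since W_A = 0.04292 < W_B = 0.06140, Option A (single fast server) has the shorter time in system.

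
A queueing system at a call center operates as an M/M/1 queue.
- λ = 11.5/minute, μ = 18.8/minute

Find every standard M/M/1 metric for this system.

Step 1: ρ = λ/μ = 11.5/18.8 = 0.6117
Step 2: L = λ/(μ-λ) = 11.5/7.30 = 1.5753
Step 3: Lq = λ²/(μ(μ-λ)) = 132.25/(18.8×7.30) = 0.9636
Step 4: W = 1/(μ-λ) = 1/7.30 = 0.136986
Step 5: Wq = λ/(μ(μ-λ)) = 11.5/(18.8×7.30) = 0.08379
Step 6: P(0) = 1-ρ = 0.3883
Verify: L = λW = 11.5×0.136986 = 1.5753 ✔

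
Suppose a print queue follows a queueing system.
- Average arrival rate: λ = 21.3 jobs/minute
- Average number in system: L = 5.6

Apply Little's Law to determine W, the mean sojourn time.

Little's Law: L = λW, so W = L/λ
W = 5.6/21.3 = 0.2629 minutes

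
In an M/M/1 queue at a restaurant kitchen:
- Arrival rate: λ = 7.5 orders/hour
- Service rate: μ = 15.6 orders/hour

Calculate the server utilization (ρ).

Server utilization: ρ = λ/μ
ρ = 7.5/15.6 = 0.4808
The server is busy 48.08% of the time.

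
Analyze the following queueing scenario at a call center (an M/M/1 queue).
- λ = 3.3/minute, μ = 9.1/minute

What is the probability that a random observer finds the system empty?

ρ = λ/μ = 3.3/9.1 = 0.3626
P(0) = 1 - ρ = 1 - 0.3626 = 0.6374
The server is idle 63.74% of the time.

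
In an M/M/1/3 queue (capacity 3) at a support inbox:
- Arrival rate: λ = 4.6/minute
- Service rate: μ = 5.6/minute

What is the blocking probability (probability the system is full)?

ρ = λ/μ = 4.6/5.6 = 0.82143
P₀ = (1-ρ)/(1-ρ^(K+1)) = (1-0.82143)/(1-0.82143^4) = 0.17857/0.54472 = 0.3278
P_K = P₀×ρ^K = 0.3278 × 0.82143^3 = 0.3278 × 0.5543 = 0.1817
Blocking probability = 18.17%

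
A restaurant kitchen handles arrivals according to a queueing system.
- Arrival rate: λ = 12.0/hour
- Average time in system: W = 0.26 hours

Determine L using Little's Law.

Little's Law: L = λW
L = 12.0 × 0.26 = 3.1200 orders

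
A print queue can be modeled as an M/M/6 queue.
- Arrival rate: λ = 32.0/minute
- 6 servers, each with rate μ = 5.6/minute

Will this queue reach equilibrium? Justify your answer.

Stability requires ρ = λ/(cμ) < 1
ρ = 32.0/(6 × 5.6) = 32.0/33.60 = 0.9524
Since 0.9524 < 1, the system is STABLE.
The servers are busy 95.24% of the time.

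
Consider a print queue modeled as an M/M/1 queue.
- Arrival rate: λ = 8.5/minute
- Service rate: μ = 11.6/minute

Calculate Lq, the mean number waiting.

ρ = λ/μ = 8.5/11.6 = 0.7328
For M/M/1: Lq = λ²/(μ(μ-λ))
Lq = 72.25/(11.6 × 3.10)
Lq = 2.0092 jobs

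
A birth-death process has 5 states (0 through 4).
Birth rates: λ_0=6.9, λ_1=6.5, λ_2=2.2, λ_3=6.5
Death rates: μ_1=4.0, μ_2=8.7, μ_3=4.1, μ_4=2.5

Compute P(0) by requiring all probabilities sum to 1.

Ratios P(n)/P(0) = (λ₀···λₙ₋₁)/(μ₁···μₙ):
P(1)/P(0) = (6.9)/(4.0) = 1.7250
P(2)/P(0) = (6.9×6.5)/(4.0×8.7) = 1.2888
P(3)/P(0) = (6.9×6.5×2.2)/(4.0×8.7×4.1) = 0.69155
P(4)/P(0) = (6.9×6.5×2.2×6.5)/(4.0×8.7×4.1×2.5) = 1.7980

Normalization: ∑ P(n) = 1
P(0) × (1.0000 + 1.7250 + 1.2888 + 0.69155 + 1.7980) = 1
P(0) × 6.5034 = 1
P(0) = 1/6.5034 = 0.1538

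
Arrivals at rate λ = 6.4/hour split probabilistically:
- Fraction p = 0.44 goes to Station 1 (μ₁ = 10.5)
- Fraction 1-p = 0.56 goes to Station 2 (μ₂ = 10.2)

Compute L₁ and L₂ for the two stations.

Effective rates: λ₁ = 6.4×0.44 = 2.816, λ₂ = 6.4×0.56 = 3.584
Station 1: ρ₁ = 2.816/10.5 = 0.2682, L₁ = ρ₁/(1-ρ₁) = 0.2682/(1-0.2682) = 0.3665
Station 2: ρ₂ = 3.584/10.2 = 0.35137, L₂ = ρ₂/(1-ρ₂) = 0.35137/(1-0.35137) = 0.5417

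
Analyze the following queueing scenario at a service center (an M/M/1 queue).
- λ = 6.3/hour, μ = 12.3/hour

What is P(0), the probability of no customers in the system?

ρ = λ/μ = 6.3/12.3 = 0.5122
P(0) = 1 - ρ = 1 - 0.5122 = 0.4878
The server is idle 48.78% of the time.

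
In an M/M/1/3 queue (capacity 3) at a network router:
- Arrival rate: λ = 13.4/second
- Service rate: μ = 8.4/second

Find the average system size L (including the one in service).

ρ = λ/μ = 13.4/8.4 = 1.59524
P₀ = (1-ρ)/(1-ρ^(K+1)) = (1-1.59524)/(1-1.59524^4) = -0.5952/-5.4760 = 0.1087
P_K = P₀×ρ^K = 0.1087 × 1.59524^3 = 0.1087 × 4.0596 = 0.4413
L = ρ[1 - (K+1)ρ^K + Kρ^(K+1)] / [(1-ρ)(1-ρ^(K+1))]
L = 1.59524 × (1 - 4×4.05955 + 3×6.47596) / ((1 - 1.59524) × (1 - 6.47596)) = 2.0505 packets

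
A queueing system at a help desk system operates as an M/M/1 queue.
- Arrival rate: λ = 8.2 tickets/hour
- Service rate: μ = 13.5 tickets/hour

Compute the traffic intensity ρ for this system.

Server utilization: ρ = λ/μ
ρ = 8.2/13.5 = 0.6074
The server is busy 60.74% of the time.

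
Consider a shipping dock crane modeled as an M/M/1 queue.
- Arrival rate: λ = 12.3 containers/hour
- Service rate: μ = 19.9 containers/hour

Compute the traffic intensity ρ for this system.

Server utilization: ρ = λ/μ
ρ = 12.3/19.9 = 0.6181
The server is busy 61.81% of the time.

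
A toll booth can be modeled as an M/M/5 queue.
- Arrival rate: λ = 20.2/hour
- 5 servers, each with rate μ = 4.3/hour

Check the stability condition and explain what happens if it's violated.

Stability requires ρ = λ/(cμ) < 1
ρ = 20.2/(5 × 4.3) = 20.2/21.50 = 0.9395
Since 0.9395 < 1, the system is STABLE.
The servers are busy 93.95% of the time.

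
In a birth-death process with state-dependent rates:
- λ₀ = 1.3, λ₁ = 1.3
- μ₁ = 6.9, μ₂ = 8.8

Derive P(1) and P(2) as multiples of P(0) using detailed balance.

Balance equations:
State 0: λ₀P₀ = μ₁P₁ → P₁ = (λ₀/μ₁)P₀ = (1.3/6.9)P₀ = 0.1884P₀
State 1: P₂ = (λ₀λ₁)/(μ₁μ₂)P₀ = (1.3×1.3)/(6.9×8.8)P₀ = 0.02783P₀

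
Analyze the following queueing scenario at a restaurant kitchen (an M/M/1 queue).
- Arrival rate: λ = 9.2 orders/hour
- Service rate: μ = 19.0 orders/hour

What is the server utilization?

Server utilization: ρ = λ/μ
ρ = 9.2/19.0 = 0.4842
The server is busy 48.42% of the time.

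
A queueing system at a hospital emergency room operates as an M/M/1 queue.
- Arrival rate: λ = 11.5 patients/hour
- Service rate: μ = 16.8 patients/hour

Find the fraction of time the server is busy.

Server utilization: ρ = λ/μ
ρ = 11.5/16.8 = 0.6845
The server is busy 68.45% of the time.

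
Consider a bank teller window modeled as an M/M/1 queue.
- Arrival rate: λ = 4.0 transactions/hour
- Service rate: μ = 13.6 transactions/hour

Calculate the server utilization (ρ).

Server utilization: ρ = λ/μ
ρ = 4.0/13.6 = 0.2941
The server is busy 29.41% of the time.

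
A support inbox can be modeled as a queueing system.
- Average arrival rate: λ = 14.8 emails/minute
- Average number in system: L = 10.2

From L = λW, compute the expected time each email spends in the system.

Little's Law: L = λW, so W = L/λ
W = 10.2/14.8 = 0.6892 minutes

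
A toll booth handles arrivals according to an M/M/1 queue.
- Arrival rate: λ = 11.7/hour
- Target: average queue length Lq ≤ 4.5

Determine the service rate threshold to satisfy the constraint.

For M/M/1: Lq = λ²/(μ(μ-λ))
Need Lq ≤ 4.5, i.e. μ(μ-λ) ≥ λ²/4.5
μ² - 11.7μ - 136.89/4.5 ≥ 0  →  μ² - 11.7μ - 30.4200 ≥ 0
Quadratic formula (positive root): μ = [λ + √(λ² + 4×30.4200)]/2
Discriminant: 136.89 + 4×30.4200 = 258.5700, √258.5700 = 16.0801
μ ≥ (11.7 + 16.0801)/2 = 13.8901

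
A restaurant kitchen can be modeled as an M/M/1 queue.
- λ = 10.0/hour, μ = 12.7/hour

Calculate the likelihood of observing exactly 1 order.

ρ = λ/μ = 10.0/12.7 = 0.7874
P(n) = (1-ρ)ρⁿ
P(1) = (1-0.7874) × 0.7874^1
P(1) = 0.2126 × 0.7874
P(1) = 0.1674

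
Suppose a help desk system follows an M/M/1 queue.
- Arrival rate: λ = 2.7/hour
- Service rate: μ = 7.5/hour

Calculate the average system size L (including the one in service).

ρ = λ/μ = 2.7/7.5 = 0.3600
For M/M/1: L = λ/(μ-λ)
L = 2.7/(7.5-2.7) = 2.7/4.80
L = 0.5625 tickets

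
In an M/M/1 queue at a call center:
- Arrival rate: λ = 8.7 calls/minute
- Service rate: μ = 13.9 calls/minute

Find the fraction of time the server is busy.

Server utilization: ρ = λ/μ
ρ = 8.7/13.9 = 0.6259
The server is busy 62.59% of the time.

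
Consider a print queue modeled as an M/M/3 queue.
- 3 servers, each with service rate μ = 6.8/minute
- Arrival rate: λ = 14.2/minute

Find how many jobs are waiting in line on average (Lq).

Traffic intensity: ρ = λ/(cμ) = 14.2/(3×6.8) = 0.6961
Since ρ = 0.6961 < 1, system is stable.
Offered load a = λ/μ = cρ = 14.2/6.8 = 2.0882
P₀ = [ Σₙ₌₀^2 aⁿ/n! + a^3/(3!(1-ρ)) ]⁻¹
Σ = a^0/0! + a^1/1! + a^2/2! = 1.0000 + 2.0882 + 2.1804 = 5.2686
a^3/(3!(1-ρ)) = 9.1062/(6 × 0.30392) = 4.9937
P₀ = 1/(5.2686 + 4.9937) = 0.09744
Lq = P₀·a^3·ρ / (3!(1-ρ)²) = 0.09744 × 9.1062 × 0.6961 / (6 × 0.09237) = 1.1145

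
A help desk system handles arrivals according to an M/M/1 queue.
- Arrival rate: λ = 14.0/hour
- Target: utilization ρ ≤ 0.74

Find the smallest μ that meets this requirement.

ρ = λ/μ, so μ = λ/ρ
μ ≥ 14.0/0.74 = 18.9189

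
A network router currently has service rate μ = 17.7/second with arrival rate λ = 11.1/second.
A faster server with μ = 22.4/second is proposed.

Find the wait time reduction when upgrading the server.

System 1: ρ₁ = 11.1/17.7 = 0.6271, W₁ = 1/(17.7-11.1) = 0.15152
System 2: ρ₂ = 11.1/22.4 = 0.4955, W₂ = 1/(22.4-11.1) = 0.088496
Improvement: (W₁-W₂)/W₁ = (0.15152-0.088496)/0.15152 = 41.59%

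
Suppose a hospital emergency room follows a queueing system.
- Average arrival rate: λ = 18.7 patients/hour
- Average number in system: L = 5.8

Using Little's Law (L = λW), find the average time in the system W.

Little's Law: L = λW, so W = L/λ
W = 5.8/18.7 = 0.3102 hours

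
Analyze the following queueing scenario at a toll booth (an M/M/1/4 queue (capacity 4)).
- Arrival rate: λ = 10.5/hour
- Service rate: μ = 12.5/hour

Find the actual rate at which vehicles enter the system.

ρ = λ/μ = 10.5/12.5 = 0.8400
P₀ = (1-ρ)/(1-ρ^(K+1)) = (1-0.8400)/(1-0.8400^5) = 0.1600/0.5818 = 0.2750
P_K = P₀×ρ^K = 0.2750 × 0.8400^4 = 0.2750 × 0.4979 = 0.1369
λ_eff = λ(1-P_K) = 10.5 × (1 - 0.13692) = 10.5 × 0.86308 = 9.0623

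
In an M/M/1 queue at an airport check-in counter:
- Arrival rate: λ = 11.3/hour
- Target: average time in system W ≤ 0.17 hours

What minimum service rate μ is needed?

For M/M/1: W = 1/(μ-λ)
Need W ≤ 0.17, so 1/(μ-λ) ≤ 0.17
μ - λ ≥ 1/0.17 = 5.8824
μ ≥ 11.3 + 5.8824 = 17.1824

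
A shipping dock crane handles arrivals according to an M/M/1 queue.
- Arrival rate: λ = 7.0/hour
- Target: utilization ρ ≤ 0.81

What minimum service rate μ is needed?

ρ = λ/μ, so μ = λ/ρ
μ ≥ 7.0/0.81 = 8.6420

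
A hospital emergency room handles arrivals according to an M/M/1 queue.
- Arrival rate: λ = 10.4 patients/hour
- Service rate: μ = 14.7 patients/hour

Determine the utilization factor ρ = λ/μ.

Server utilization: ρ = λ/μ
ρ = 10.4/14.7 = 0.7075
The server is busy 70.75% of the time.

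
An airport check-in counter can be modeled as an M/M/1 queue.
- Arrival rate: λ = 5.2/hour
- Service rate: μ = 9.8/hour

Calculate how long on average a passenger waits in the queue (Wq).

First, compute utilization: ρ = λ/μ = 5.2/9.8 = 0.5306
For M/M/1: Wq = λ/(μ(μ-λ))
Wq = 5.2/(9.8 × (9.8-5.2))
Wq = 5.2/(9.8 × 4.60)
Wq = 0.1154 hours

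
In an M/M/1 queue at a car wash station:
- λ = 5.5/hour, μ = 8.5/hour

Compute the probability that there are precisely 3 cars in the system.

ρ = λ/μ = 5.5/8.5 = 0.6471
P(n) = (1-ρ)ρⁿ
P(3) = (1-0.6471) × 0.6471^3
P(3) = 0.352900 × 0.270966
P(3) = 0.09562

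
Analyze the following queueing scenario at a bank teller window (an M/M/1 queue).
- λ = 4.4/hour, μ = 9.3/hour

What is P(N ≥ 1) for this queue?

ρ = λ/μ = 4.4/9.3 = 0.4731
P(N ≥ n) = ρⁿ
P(N ≥ 1) = 0.4731^1
P(N ≥ 1) = 0.4731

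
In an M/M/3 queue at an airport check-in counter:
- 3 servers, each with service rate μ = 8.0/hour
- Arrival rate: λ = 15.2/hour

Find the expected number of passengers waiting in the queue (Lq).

Traffic intensity: ρ = λ/(cμ) = 15.2/(3×8.0) = 0.6333
Since ρ = 0.6333 < 1, system is stable.
Offered load a = λ/μ = cρ = 15.2/8.0 = 1.9000
P₀ = [ Σₙ₌₀^2 aⁿ/n! + a^3/(3!(1-ρ)) ]⁻¹
Σ = a^0/0! + a^1/1! + a^2/2! = 1.0000 + 1.9000 + 1.8050 = 4.7050
a^3/(3!(1-ρ)) = 6.8590/(6 × 0.36667) = 3.1177
P₀ = 1/(4.7050 + 3.1177) = 0.1278
Lq = P₀·a^3·ρ / (3!(1-ρ)²) = 0.1278 × 6.8590 × 0.6333 / (6 × 0.1344) = 0.6884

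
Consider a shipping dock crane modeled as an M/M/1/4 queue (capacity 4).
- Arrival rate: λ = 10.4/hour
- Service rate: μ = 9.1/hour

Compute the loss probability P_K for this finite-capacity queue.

ρ = λ/μ = 10.4/9.1 = 1.14286
P₀ = (1-ρ)/(1-ρ^(K+1)) = (1-1.14286)/(1-1.14286^5) = -0.14286/-0.94969 = 0.1504
P_K = P₀×ρ^K = 0.1504 × 1.14286^4 = 0.1504 × 1.7060 = 0.2566
Blocking probability = 25.66%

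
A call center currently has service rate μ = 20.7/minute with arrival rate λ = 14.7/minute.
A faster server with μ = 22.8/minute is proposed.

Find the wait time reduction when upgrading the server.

System 1: ρ₁ = 14.7/20.7 = 0.7101, W₁ = 1/(20.7-14.7) = 0.16667
System 2: ρ₂ = 14.7/22.8 = 0.6447, W₂ = 1/(22.8-14.7) = 0.12346
Improvement: (W₁-W₂)/W₁ = (0.16667-0.12346)/0.16667 = 25.93%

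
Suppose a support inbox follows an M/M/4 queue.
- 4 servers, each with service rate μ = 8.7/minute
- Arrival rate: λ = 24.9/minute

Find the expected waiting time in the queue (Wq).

Traffic intensity: ρ = λ/(cμ) = 24.9/(4×8.7) = 0.7155
Since ρ = 0.7155 < 1, system is stable.
Offered load a = λ/μ = cρ = 24.9/8.7 = 2.8621
P₀ = [ Σₙ₌₀^3 aⁿ/n! + a^4/(4!(1-ρ)) ]⁻¹
Σ = a^0/0! + a^1/1! + a^2/2! + a^3/3! = 1.0000 + 2.8621 + 4.0957 + 3.9074 = 11.8652
a^4/(4!(1-ρ)) = 67.0997/(24 × 0.284483) = 9.8277
P₀ = 1/(11.8652 + 9.8277) = 0.04610
Lq = P₀·a^4·ρ / (4!(1-ρ)²) = 0.04610 × 67.0997 × 0.7155 / (24 × 0.08093) = 1.1395
Wq = Lq/λ = 1.1395/24.9 = 0.04576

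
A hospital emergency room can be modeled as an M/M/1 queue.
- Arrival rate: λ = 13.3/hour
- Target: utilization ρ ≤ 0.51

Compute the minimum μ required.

ρ = λ/μ, so μ = λ/ρ
μ ≥ 13.3/0.51 = 26.0784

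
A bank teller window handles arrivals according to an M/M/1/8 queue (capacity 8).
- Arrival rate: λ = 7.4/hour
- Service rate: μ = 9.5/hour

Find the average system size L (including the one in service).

ρ = λ/μ = 7.4/9.5 = 0.778947
P₀ = (1-ρ)/(1-ρ^(K+1)) = (1-0.778947)/(1-0.778947^9) = 0.22105/0.89442 = 0.2471
P_K = P₀×ρ^K = 0.24715 × 0.778947^8 = 0.24715 × 0.13554 = 0.03350
L = ρ[1 - (K+1)ρ^K + Kρ^(K+1)] / [(1-ρ)(1-ρ^(K+1))]
L = 0.778947 × (1 - 9×0.135539 + 8×0.105577) / ((1 - 0.778947) × (1 - 0.105577)) = 2.4614 transactions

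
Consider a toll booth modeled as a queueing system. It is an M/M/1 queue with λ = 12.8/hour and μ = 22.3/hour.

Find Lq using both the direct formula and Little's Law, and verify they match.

Method 1 (direct): Lq = λ²/(μ(μ-λ)) = 163.84/(22.3 × 9.50) = 0.7734

Method 2 (Little's Law):
W = 1/(μ-λ) = 1/9.50 = 0.10526
Wq = W - 1/μ = 0.10526 - 0.044843 = 0.06042
Lq = λWq = 12.8 × 0.06042 = 0.7734 ✔ (matches Method 1)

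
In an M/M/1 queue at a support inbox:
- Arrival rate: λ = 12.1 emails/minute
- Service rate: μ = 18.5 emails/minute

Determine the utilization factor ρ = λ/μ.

Server utilization: ρ = λ/μ
ρ = 12.1/18.5 = 0.6541
The server is busy 65.41% of the time.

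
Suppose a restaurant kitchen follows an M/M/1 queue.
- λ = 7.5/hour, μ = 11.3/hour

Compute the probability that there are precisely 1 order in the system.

ρ = λ/μ = 7.5/11.3 = 0.6637
P(n) = (1-ρ)ρⁿ
P(1) = (1-0.6637) × 0.6637^1
P(1) = 0.3363 × 0.6637
P(1) = 0.2232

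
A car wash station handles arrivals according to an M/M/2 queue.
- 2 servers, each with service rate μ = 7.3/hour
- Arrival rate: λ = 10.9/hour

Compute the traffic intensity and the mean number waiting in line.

Traffic intensity: ρ = λ/(cμ) = 10.9/(2×7.3) = 0.7466
Since ρ = 0.7466 < 1, system is stable.
Offered load a = λ/μ = cρ = 10.9/7.3 = 1.4932
P₀ = [ Σₙ₌₀^1 aⁿ/n! + a^2/(2!(1-ρ)) ]⁻¹
Σ = a^0/0! + a^1/1! = 1.0000 + 1.4932 = 2.4932
a^2/(2!(1-ρ)) = 2.22950/(2 × 0.253425) = 4.3987
P₀ = 1/(2.4932 + 4.3987) = 0.1451
Lq = P₀·a^2·ρ / (2!(1-ρ)²) = 0.145098 × 2.22950 × 0.746575 / (2 × 0.0642241) = 1.8802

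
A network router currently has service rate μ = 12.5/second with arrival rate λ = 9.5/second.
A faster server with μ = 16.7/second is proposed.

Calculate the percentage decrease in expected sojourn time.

System 1: ρ₁ = 9.5/12.5 = 0.7600, W₁ = 1/(12.5-9.5) = 0.3333
System 2: ρ₂ = 9.5/16.7 = 0.5689, W₂ = 1/(16.7-9.5) = 0.1389
Improvement: (W₁-W₂)/W₁ = (0.3333-0.1389)/0.3333 = 58.33%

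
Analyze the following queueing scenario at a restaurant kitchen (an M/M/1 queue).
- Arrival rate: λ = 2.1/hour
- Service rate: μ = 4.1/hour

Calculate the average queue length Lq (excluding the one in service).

ρ = λ/μ = 2.1/4.1 = 0.5122
For M/M/1: Lq = λ²/(μ(μ-λ))
Lq = 4.41/(4.1 × 2.00)
Lq = 0.5378 orders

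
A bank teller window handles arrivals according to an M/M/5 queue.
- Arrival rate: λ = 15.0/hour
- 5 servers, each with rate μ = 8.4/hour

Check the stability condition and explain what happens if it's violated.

Stability requires ρ = λ/(cμ) < 1
ρ = 15.0/(5 × 8.4) = 15.0/42.00 = 0.3571
Since 0.3571 < 1, the system is STABLE.
The servers are busy 35.71% of the time.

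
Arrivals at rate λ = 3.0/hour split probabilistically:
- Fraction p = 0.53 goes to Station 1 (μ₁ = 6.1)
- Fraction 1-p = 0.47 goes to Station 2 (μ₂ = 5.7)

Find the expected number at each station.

Effective rates: λ₁ = 3.0×0.53 = 1.59, λ₂ = 3.0×0.47 = 1.41
Station 1: ρ₁ = 1.59/6.1 = 0.2606557, L₁ = ρ₁/(1-ρ₁) = 0.2606557/(1-0.2606557) = 0.3525
Station 2: ρ₂ = 1.41/5.7 = 0.2474, L₂ = ρ₂/(1-ρ₂) = 0.2474/(1-0.2474) = 0.3287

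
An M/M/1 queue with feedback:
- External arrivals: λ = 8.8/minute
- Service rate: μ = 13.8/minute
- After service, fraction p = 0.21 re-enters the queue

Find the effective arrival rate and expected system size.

Effective arrival rate: λ_eff = λ/(1-p) = 8.8/(1-0.21) = 8.8/0.79 = 11.1392
ρ = λ_eff/μ = 11.1392/13.8 = 0.80719
L = ρ/(1-ρ) = 0.80719/(1-0.80719) = 4.1865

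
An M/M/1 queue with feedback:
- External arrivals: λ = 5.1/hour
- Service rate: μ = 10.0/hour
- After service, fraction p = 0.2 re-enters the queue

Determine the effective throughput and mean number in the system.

Effective arrival rate: λ_eff = λ/(1-p) = 5.1/(1-0.2) = 5.1/0.80 = 6.3750
ρ = λ_eff/μ = 6.3750/10.0 = 0.6375
L = ρ/(1-ρ) = 0.6375/(1-0.6375) = 1.7586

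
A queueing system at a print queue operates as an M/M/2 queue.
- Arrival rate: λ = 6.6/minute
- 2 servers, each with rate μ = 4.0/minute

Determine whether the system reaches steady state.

Stability requires ρ = λ/(cμ) < 1
ρ = 6.6/(2 × 4.0) = 6.6/8.00 = 0.8250
Since 0.8250 < 1, the system is STABLE.
The servers are busy 82.50% of the time.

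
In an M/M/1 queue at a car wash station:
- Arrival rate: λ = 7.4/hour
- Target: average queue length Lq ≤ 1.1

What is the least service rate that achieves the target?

For M/M/1: Lq = λ²/(μ(μ-λ))
Need Lq ≤ 1.1, i.e. μ(μ-λ) ≥ λ²/1.1
μ² - 7.4μ - 54.76/1.1 ≥ 0  →  μ² - 7.4μ - 49.78182 ≥ 0
Quadratic formula (positive root): μ = [λ + √(λ² + 4×49.78182)]/2
Discriminant: 54.76 + 4×49.78182 = 253.8873, √253.8873 = 15.9338
μ ≥ (7.4 + 15.9338)/2 = 11.6669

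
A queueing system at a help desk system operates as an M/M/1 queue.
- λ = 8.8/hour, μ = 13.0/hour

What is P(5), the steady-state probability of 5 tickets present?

ρ = λ/μ = 8.8/13.0 = 0.6769
P(n) = (1-ρ)ρⁿ
P(5) = (1-0.6769) × 0.6769^5
P(5) = 0.32310 × 0.14211
P(5) = 0.04592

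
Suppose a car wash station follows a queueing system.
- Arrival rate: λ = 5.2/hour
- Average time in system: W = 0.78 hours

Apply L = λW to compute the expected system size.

Little's Law: L = λW
L = 5.2 × 0.78 = 4.0560 cars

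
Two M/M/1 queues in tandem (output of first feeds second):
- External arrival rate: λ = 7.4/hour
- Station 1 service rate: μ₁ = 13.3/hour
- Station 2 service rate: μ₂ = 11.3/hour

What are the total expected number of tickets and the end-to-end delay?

By Jackson's theorem, each station behaves as independent M/M/1.
Station 1: ρ₁ = 7.4/13.3 = 0.5564, L₁ = ρ₁/(1-ρ₁) = λ/(μ₁-λ) = 7.4/5.90 = 1.25424
Station 2: ρ₂ = 7.4/11.3 = 0.6549, L₂ = ρ₂/(1-ρ₂) = λ/(μ₂-λ) = 7.4/3.90 = 1.89744
Total: L = L₁ + L₂ = 1.25424 + 1.89744 = 3.1517
W = L/λ = 3.1517/7.4 = 0.4259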